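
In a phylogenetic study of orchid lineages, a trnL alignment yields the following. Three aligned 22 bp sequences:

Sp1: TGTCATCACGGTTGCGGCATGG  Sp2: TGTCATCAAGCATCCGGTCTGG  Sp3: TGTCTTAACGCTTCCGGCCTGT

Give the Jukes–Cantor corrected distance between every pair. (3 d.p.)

Sp1–Sp2: 6/22 sites differ → p ≈ 0.272727, d = −0.75 ln(1 − 0.363636) = 0.338988 ≈ 0.339.
Sp1–Sp3: 6/22 sites differ → p ≈ 0.272727, d = −0.75 ln(1 − 0.363636) = 0.338988 ≈ 0.339.
Sp2–Sp3: 6/22 sites differ → p ≈ 0.272727, d = −0.75 ln(1 − 0.363636) = 0.338988 ≈ 0.339.

d(Sp1,Sp2) = 0.339, d(Sp1,Sp3) = 0.339, d(Sp2,Sp3) = 0.339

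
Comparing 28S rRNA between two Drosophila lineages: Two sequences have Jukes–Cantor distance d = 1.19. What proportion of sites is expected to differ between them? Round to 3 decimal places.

0.597

p = (3/4)(1 − e^(−4d/3)) = 0.75 × (1 − e^(-1.586667)) = 0.75 × (1 − 0.204606) = 0.596546.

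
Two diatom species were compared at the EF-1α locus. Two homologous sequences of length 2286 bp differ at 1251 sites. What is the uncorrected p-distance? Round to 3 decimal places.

0.547

p = 1251/2286 = 0.547244… ≈ 0.547 (to 3 d.p.).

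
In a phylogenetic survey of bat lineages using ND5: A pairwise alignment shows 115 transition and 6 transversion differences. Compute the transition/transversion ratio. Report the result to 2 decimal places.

19.17

R = 115/6 = 19.166666… ≈ 19.17 (to 2 d.p.).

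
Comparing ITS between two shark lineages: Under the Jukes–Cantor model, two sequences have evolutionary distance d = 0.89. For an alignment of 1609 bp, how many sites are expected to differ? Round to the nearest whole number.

838

Invert JC69: p = (3/4)(1 − e^(−4d/3)) = 0.75 × (1 − e^(-1.186667)) = 0.75 × (1 − 0.305237) = 0.521072.
Expected differing sites = pL ≈ 0.521072 × 1609 = 838.404848 ≈ 838.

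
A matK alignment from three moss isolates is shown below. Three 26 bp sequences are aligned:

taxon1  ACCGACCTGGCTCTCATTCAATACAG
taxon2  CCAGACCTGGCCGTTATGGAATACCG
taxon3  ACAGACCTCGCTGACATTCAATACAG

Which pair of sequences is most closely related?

taxon1–taxon2: 8/26 differ, p = 0.308, d = 0.396.
taxon1–taxon3: 4/26 differ, p = 0.154, d = 0.172.
taxon2–taxon3: 8/26 differ, p = 0.308, d = 0.396.
The smallest distance is between taxon1 and taxon3.

taxon1 and taxon3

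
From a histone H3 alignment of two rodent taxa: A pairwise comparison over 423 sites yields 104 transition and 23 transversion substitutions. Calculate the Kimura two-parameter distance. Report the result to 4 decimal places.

P = 104/423 ≈ 0.245863 and Q = 23/423 ≈ 0.054374.
Under the Kimura two-parameter model, d = −½ ln(1 − 2P − Q) − ¼ ln(1 − 2Q).
1 − 2P − Q = 0.4539, giving −½ ln(0.4539) = 0.394939.
1 − 2Q = 0.891252, giving −¼ ln(0.891252) = 0.028782.
d = 0.394939 + 0.028782 = 0.423721.

0.4237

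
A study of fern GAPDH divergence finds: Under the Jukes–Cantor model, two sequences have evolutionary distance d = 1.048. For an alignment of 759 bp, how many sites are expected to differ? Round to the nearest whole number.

Invert JC69: p = (3/4)(1 − e^(−4d/3)) = 0.75 × (1 − e^(-1.397333)) = 0.75 × (1 − 0.247256) = 0.564558.
Expected differing sites = pL ≈ 0.564558 × 759 = 428.499522 ≈ 428.

428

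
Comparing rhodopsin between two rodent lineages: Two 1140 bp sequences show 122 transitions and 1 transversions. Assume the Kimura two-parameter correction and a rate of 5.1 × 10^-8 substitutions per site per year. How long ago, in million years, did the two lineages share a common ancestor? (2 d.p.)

P = 122/1140 ≈ 0.107018 and Q = 1/1140 ≈ 0.000877.
Under the Kimura two-parameter model, d = −½ ln(1 − 2P − Q) − ¼ ln(1 − 2Q).
1 − 2P − Q = 0.785087, giving −½ ln(0.785087) = 0.120980.
1 − 2Q = 0.998246, giving −¼ ln(0.998246) = 0.000439.
d = 0.120980 + 0.000439 = 0.121419.
Under a molecular clock d = 2μt, so t = d/(2μ) = 0.121419 / (2 × 5.1 × 10^-8) = 1.19 million years.

1.19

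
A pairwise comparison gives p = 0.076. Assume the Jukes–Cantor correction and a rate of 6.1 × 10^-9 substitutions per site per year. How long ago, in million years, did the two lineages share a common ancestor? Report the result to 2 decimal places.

d = −(3/4) ln(1 − 4p/3) = −0.75 ln(1 − 0.101333) = −0.75 ln(0.898667)
  = −0.75 × (-0.106843) = 0.080132 substitutions/site.
Under a molecular clock d = 2μt, so t = d/(2μ) = 0.080132 / (2 × 6.1 × 10^-9) = 6.57 million years.

6.57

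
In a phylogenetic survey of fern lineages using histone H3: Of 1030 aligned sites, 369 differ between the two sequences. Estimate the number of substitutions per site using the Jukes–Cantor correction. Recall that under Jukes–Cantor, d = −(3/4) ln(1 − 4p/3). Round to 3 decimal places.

0.487

p = 369/1030 ≈ 0.358252.
d = −(3/4) ln(1 − 4p/3) = −0.75 ln(1 − 0.477669) = −0.75 ln(0.522331)
  = −0.75 × (-0.649454) = 0.487091 substitutions/site.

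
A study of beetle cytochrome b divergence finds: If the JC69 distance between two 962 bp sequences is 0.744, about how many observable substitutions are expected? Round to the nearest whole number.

Invert JC69: p = (3/4)(1 − e^(−4d/3)) = 0.75 × (1 − e^(-0.992)) = 0.75 × (1 − 0.370834) = 0.471875.
Expected differing sites = pL ≈ 0.471875 × 962 = 453.94375 ≈ 454.

454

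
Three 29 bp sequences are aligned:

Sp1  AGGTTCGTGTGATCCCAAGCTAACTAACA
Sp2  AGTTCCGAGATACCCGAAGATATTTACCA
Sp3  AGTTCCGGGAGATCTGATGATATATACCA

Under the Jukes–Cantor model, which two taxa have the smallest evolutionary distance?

Sp2 and Sp3

Sp1–Sp2: 11/29 differ, p = 0.379, d = 0.529.
Sp1–Sp3: 11/29 differ, p = 0.379, d = 0.529.
Sp2–Sp3: 6/29 differ, p = 0.207, d = 0.242.
The smallest distance is between Sp2 and Sp3.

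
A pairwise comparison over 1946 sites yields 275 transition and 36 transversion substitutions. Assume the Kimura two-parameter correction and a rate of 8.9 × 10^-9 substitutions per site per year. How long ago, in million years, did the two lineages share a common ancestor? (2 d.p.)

P = 275/1946 ≈ 0.141316 and Q = 36/1946 ≈ 0.018499.
Under the Kimura two-parameter model, d = −½ ln(1 − 2P − Q) − ¼ ln(1 − 2Q).
1 − 2P − Q = 0.698869, giving −½ ln(0.698869) = 0.179146.
1 − 2Q = 0.963002, giving −¼ ln(0.963002) = 0.009425.
d = 0.179146 + 0.009425 = 0.188571.
Under a molecular clock d = 2μt, so t = d/(2μ) = 0.188571 / (2 × 8.9 × 10^-9) = 10.59 million years.

10.59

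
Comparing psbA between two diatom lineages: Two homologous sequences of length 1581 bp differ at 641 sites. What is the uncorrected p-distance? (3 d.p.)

p = 641/1581 = 0.405439… ≈ 0.405 (to 3 d.p.).

0.405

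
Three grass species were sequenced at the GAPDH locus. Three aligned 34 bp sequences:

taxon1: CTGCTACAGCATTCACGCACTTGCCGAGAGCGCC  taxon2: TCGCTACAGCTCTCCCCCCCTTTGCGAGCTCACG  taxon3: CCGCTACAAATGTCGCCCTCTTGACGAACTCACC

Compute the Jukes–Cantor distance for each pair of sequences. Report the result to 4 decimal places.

d(taxon1,taxon2) = 0.5347, d(taxon1,taxon3) = 0.5347, d(taxon2,taxon3) = 0.3734

taxon1–taxon2: 13/34 sites differ → p ≈ 0.382353, d = −0.75 ln(1 − 0.509804) = 0.534712 ≈ 0.5347.
taxon1–taxon3: 13/34 sites differ → p ≈ 0.382353, d = −0.75 ln(1 − 0.509804) = 0.534712 ≈ 0.5347.
taxon2–taxon3: 10/34 sites differ → p ≈ 0.294118, d = −0.75 ln(1 − 0.392157) = 0.373379 ≈ 0.3734.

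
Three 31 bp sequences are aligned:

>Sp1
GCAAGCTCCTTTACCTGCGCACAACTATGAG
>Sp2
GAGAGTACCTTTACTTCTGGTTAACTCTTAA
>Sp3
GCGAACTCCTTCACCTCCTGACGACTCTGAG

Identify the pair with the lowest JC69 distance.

Sp1–Sp2: 13/31 differ, p = 0.419, d = 0.614.
Sp1–Sp3: 8/31 differ, p = 0.258, d = 0.316.
Sp2–Sp3: 13/31 differ, p = 0.419, d = 0.614.
The smallest distance is between Sp1 and Sp3.

Sp1 and Sp3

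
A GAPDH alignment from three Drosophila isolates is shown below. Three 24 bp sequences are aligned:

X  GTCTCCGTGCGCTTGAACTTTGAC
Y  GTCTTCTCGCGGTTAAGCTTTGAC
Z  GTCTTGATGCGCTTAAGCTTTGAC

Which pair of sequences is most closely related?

Y and Z

X–Y: 6/24 differ, p = 0.250, d = 0.304.
X–Z: 5/24 differ, p = 0.208, d = 0.244.
Y–Z: 4/24 differ, p = 0.167, d = 0.188.
The smallest distance is between Y and Z.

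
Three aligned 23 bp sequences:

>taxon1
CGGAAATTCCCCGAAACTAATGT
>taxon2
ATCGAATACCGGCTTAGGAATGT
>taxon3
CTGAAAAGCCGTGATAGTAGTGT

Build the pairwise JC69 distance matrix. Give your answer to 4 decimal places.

d(taxon1,taxon2) = 0.8922, d(taxon1,taxon3) = 0.4674, d(taxon2,taxon3) = 0.6501

taxon1–taxon2: 12/23 sites differ → p ≈ 0.521739, d = −0.75 ln(1 − 0.695652) = 0.892188 ≈ 0.8922.
taxon1–taxon3: 8/23 sites differ → p ≈ 0.347826, d = −0.75 ln(1 − 0.463768) = 0.467391 ≈ 0.4674.
taxon2–taxon3: 10/23 sites differ → p ≈ 0.434783, d = −0.75 ln(1 − 0.579711) = 0.650110 ≈ 0.6501.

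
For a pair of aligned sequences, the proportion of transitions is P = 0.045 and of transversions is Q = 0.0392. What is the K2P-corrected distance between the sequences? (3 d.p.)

0.090

Under the Kimura two-parameter model, d = −½ ln(1 − 2P − Q) − ¼ ln(1 − 2Q).
1 − 2P − Q = 0.8708, giving −½ ln(0.8708) = 0.069171.
1 − 2Q = 0.9216, giving −¼ ln(0.9216) = 0.020411.
d = 0.069171 + 0.020411 = 0.089582.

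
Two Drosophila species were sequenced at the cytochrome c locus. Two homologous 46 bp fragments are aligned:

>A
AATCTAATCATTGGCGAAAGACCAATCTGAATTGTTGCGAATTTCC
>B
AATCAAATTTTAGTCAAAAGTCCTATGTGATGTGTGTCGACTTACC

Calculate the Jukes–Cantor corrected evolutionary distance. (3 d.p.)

0.428

The sequences differ at 15 of 46 sites, so p = 15/46 ≈ 0.326087.
d = −(3/4) ln(1 − 4p/3) = −0.75 ln(1 − 0.434783) = −0.75 ln(0.565217)
  = −0.75 × (-0.570546) = 0.427910 substitutions/site.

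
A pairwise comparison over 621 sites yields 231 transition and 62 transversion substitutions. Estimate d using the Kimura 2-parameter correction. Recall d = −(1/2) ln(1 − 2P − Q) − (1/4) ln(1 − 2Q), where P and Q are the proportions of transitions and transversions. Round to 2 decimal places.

P = 231/621 ≈ 0.371981 and Q = 62/621 ≈ 0.099839.
Under the Kimura two-parameter model, d = −½ ln(1 − 2P − Q) − ¼ ln(1 − 2Q).
1 − 2P − Q = 0.156199, giving −½ ln(0.156199) = 0.928312.
1 − 2Q = 0.800322, giving −¼ ln(0.800322) = 0.055685.
d = 0.928312 + 0.055685 = 0.983997.

0.98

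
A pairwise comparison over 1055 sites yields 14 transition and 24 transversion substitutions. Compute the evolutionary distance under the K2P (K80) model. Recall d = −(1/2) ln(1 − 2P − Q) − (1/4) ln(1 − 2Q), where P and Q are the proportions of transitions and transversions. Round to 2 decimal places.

P = 14/1055 ≈ 0.01327 and Q = 24/1055 ≈ 0.022749.
Under the Kimura two-parameter model, d = −½ ln(1 − 2P − Q) − ¼ ln(1 − 2Q).
1 − 2P − Q = 0.950711, giving −½ ln(0.950711) = 0.025273.
1 − 2Q = 0.954502, giving −¼ ln(0.954502) = 0.011641.
d = 0.025273 + 0.011641 = 0.036914.

0.04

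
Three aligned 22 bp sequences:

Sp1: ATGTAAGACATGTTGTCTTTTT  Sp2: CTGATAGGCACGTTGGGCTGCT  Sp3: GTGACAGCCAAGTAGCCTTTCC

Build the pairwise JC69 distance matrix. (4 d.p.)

d(Sp1,Sp2) = 0.6987, d(Sp1,Sp3) = 0.5913, d(Sp2,Sp3) = 0.6987

Sp1–Sp2: 10/22 sites differ → p ≈ 0.454545, d = −0.75 ln(1 − 0.60606) = 0.698667 ≈ 0.6987.
Sp1–Sp3: 9/22 sites differ → p ≈ 0.409091, d = −0.75 ln(1 − 0.545455) = 0.591344 ≈ 0.5913.
Sp2–Sp3: 10/22 sites differ → p ≈ 0.454545, d = −0.75 ln(1 − 0.60606) = 0.698667 ≈ 0.6987.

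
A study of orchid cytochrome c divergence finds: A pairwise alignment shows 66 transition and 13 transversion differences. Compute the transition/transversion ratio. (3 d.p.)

5.077

R = 66/13 = 5.076923… ≈ 5.077 (to 3 d.p.).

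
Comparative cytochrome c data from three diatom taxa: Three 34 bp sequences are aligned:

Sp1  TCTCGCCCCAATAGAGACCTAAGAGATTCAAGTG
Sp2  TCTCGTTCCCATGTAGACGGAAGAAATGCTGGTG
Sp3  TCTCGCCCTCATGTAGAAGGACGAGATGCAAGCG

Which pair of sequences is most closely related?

Sp1–Sp2: 11/34 differ, p = 0.324, d = 0.423.
Sp1–Sp3: 10/34 differ, p = 0.294, d = 0.373.
Sp2–Sp3: 9/34 differ, p = 0.265, d = 0.326.
The smallest distance is between Sp2 and Sp3.

Sp2 and Sp3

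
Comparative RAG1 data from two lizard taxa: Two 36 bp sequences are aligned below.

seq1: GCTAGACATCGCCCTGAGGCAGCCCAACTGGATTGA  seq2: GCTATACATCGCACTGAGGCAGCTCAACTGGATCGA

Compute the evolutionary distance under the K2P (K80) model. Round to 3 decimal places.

0.121

Of 36 sites, 2 differences are transitions and 2 are transversions, so P = 2/36 ≈ 0.055556 and Q = 2/36 ≈ 0.055556.
Under the Kimura two-parameter model, d = −½ ln(1 − 2P − Q) − ¼ ln(1 − 2Q).
1 − 2P − Q = 0.833332, giving −½ ln(0.833332) = 0.091162.
1 − 2Q = 0.888888, giving −¼ ln(0.888888) = 0.029446.
d = 0.091162 + 0.029446 = 0.120608.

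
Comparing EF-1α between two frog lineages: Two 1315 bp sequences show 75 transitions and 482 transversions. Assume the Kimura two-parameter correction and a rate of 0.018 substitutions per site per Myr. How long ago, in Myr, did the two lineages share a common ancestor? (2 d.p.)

P = 75/1315 ≈ 0.057034 and Q = 482/1315 ≈ 0.36654.
Under the Kimura two-parameter model, d = −½ ln(1 − 2P − Q) − ¼ ln(1 − 2Q).
1 − 2P − Q = 0.519392, giving −½ ln(0.519392) = 0.327548.
1 − 2Q = 0.26692, giving −¼ ln(0.26692) = 0.330202.
d = 0.327548 + 0.330202 = 0.657750.
Under a molecular clock d = 2μt, so t = d/(2μ) = 0.657750 / (2 × 0.018) = 18.27 Myr.

18.27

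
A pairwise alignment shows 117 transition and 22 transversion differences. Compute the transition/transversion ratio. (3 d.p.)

5.318

R = 117/22 = 5.318181… ≈ 5.318 (to 3 d.p.).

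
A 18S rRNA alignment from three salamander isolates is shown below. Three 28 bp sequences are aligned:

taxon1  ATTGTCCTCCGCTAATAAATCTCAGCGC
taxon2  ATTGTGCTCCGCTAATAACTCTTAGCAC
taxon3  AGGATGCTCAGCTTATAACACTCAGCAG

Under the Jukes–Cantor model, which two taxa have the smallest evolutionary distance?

taxon1 and taxon2

taxon1–taxon2: 4/28 differ, p = 0.143, d = 0.158.
taxon1–taxon3: 10/28 differ, p = 0.357, d = 0.485.
taxon2–taxon3: 8/28 differ, p = 0.286, d = 0.360.
The smallest distance is between taxon1 and taxon2.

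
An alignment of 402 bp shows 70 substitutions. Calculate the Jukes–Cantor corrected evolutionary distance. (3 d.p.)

0.198

p = 70/402 ≈ 0.174129.
d = −(3/4) ln(1 − 4p/3) = −0.75 ln(1 − 0.232172) = −0.75 ln(0.767828)
  = −0.75 × (-0.264190) = 0.198143 substitutions/site.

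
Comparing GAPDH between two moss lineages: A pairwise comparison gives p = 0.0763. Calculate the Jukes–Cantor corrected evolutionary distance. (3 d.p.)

0.080

d = −(3/4) ln(1 − 4p/3) = −0.75 ln(1 − 0.101733) = −0.75 ln(0.898267)
  = −0.75 × (-0.107288) = 0.080466 substitutions/site.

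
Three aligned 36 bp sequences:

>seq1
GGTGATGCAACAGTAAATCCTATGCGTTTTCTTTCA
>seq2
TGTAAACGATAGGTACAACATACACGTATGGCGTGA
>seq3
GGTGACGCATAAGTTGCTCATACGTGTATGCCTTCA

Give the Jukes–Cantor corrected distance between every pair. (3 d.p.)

d(seq1,seq2) = 0.912, d(seq1,seq3) = 0.441, d(seq2,seq3) = 0.608

seq1–seq2: 19/36 sites differ → p ≈ 0.527778, d = −0.75 ln(1 − 0.703704) = 0.912297 ≈ 0.912.
seq1–seq3: 12/36 sites differ → p ≈ 0.333333, d = −0.75 ln(1 − 0.444444) = 0.440839 ≈ 0.441.
seq2–seq3: 15/36 sites differ → p ≈ 0.416667, d = −0.75 ln(1 − 0.555556) = 0.608198 ≈ 0.608.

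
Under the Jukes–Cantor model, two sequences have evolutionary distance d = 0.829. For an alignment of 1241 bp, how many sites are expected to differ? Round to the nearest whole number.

Invert JC69: p = (3/4)(1 − e^(−4d/3)) = 0.75 × (1 − e^(-1.105333)) = 0.75 × (1 − 0.331101) = 0.501674.
Expected differing sites = pL ≈ 0.501674 × 1241 = 622.577434 ≈ 623.

623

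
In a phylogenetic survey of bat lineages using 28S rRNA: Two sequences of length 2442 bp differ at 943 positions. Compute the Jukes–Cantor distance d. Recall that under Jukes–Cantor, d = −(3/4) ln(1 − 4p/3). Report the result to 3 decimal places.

0.543

p = 943/2442 ≈ 0.386159.
d = −(3/4) ln(1 − 4p/3) = −0.75 ln(1 − 0.514879) = −0.75 ln(0.485121)
  = −0.75 × (-0.723357) = 0.542518 substitutions/site.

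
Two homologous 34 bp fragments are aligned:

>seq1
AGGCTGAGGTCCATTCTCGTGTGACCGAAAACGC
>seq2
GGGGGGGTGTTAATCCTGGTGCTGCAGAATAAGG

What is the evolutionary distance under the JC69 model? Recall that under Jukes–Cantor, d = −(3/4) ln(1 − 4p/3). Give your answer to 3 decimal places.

0.741

The sequences differ at 16 of 34 sites, so p = 16/34 ≈ 0.470588.
d = −(3/4) ln(1 − 4p/3) = −0.75 ln(1 − 0.627451) = −0.75 ln(0.372549)
  = −0.75 × (-0.987387) = 0.740540 substitutions/site.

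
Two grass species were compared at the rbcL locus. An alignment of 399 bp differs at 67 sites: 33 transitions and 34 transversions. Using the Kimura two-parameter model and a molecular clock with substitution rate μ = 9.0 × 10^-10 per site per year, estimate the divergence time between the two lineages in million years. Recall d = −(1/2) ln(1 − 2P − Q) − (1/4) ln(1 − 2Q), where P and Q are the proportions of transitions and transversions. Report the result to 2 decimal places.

106.09

P = 33/399 ≈ 0.082707 and Q = 34/399 ≈ 0.085213.
Under the Kimura two-parameter model, d = −½ ln(1 − 2P − Q) − ¼ ln(1 − 2Q).
1 − 2P − Q = 0.749373, giving −½ ln(0.749373) = 0.144259.
1 − 2Q = 0.829574, giving −¼ ln(0.829574) = 0.046711.
d = 0.144259 + 0.046711 = 0.190970.
Under a molecular clock d = 2μt, so t = d/(2μ) = 0.190970 / (2 × 9.0 × 10^-10) = 106.09 million years.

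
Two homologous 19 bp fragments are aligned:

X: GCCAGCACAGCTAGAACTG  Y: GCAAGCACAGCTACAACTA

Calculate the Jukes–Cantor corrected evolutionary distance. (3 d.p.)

The sequences differ at 3 of 19 sites (3, 14, 19), so p = 3/19 ≈ 0.157895.
d = −(3/4) ln(1 − 4p/3) = −0.75 ln(1 − 0.210527) = −0.75 ln(0.789473)
  = −0.75 × (-0.236390) = 0.177293 substitutions/site.

0.177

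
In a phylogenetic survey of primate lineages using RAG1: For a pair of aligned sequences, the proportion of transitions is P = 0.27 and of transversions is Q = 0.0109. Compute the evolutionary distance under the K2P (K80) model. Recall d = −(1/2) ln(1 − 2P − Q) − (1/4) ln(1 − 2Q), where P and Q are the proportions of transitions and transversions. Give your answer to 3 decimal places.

Under the Kimura two-parameter model, d = −½ ln(1 − 2P − Q) − ¼ ln(1 − 2Q).
1 − 2P − Q = 0.4491, giving −½ ln(0.4491) = 0.400255.
1 − 2Q = 0.9782, giving −¼ ln(0.9782) = 0.005510.
d = 0.400255 + 0.005510 = 0.405765.

0.406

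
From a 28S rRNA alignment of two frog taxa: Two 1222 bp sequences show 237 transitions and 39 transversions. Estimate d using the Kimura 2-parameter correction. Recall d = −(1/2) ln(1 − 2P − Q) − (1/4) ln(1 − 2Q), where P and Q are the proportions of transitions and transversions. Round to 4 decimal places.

0.2887

P = 237/1222 ≈ 0.193944 and Q = 39/1222 ≈ 0.031915.
Under the Kimura two-parameter model, d = −½ ln(1 − 2P − Q) − ¼ ln(1 − 2Q).
1 − 2P − Q = 0.580197, giving −½ ln(0.580197) = 0.272194.
1 − 2Q = 0.93617, giving −¼ ln(0.93617) = 0.016490.
d = 0.272194 + 0.016490 = 0.288684.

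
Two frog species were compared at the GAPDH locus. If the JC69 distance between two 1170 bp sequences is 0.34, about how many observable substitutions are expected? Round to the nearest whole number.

Invert JC69: p = (3/4)(1 − e^(−4d/3)) = 0.75 × (1 − e^(-0.453333)) = 0.75 × (1 − 0.635506) = 0.273371.
Expected differing sites = pL ≈ 0.273371 × 1170 = 319.84407 ≈ 320.

320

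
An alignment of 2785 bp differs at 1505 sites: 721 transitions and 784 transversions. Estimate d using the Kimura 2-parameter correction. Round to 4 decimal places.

P = 721/2785 ≈ 0.258887 and Q = 784/2785 ≈ 0.281508.
Under the Kimura two-parameter model, d = −½ ln(1 − 2P − Q) − ¼ ln(1 − 2Q).
1 − 2P − Q = 0.200718, giving −½ ln(0.200718) = 0.802927.
1 − 2Q = 0.436984, giving −¼ ln(0.436984) = 0.206965.
d = 0.802927 + 0.206965 = 1.009892.

1.0099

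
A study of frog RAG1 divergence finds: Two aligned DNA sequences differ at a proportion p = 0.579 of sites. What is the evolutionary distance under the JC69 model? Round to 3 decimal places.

d = −(3/4) ln(1 − 4p/3) = −0.75 ln(1 − 0.772) = −0.75 ln(0.228)
  = −0.75 × (-1.478410) = 1.108808 substitutions/site.

1.109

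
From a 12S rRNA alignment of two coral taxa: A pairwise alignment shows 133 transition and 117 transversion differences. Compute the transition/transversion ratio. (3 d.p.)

1.137

R = 133/117 = 1.136752… ≈ 1.137 (to 3 d.p.).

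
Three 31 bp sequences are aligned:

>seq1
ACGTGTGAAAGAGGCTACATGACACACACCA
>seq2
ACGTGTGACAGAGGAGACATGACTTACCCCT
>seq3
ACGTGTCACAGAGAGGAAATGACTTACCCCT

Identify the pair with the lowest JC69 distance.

seq2 and seq3

seq1–seq2: 7/31 differ, p = 0.226, d = 0.269.
seq1–seq3: 10/31 differ, p = 0.323, d = 0.422.
seq2–seq3: 4/31 differ, p = 0.129, d = 0.142.
The smallest distance is between seq2 and seq3.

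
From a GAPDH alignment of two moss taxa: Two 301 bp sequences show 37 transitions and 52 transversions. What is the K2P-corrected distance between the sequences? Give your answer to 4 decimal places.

0.3771

P = 37/301 ≈ 0.122924 and Q = 52/301 ≈ 0.172757.
Under the Kimura two-parameter model, d = −½ ln(1 − 2P − Q) − ¼ ln(1 − 2Q).
1 − 2P − Q = 0.581395, giving −½ ln(0.581395) = 0.271162.
1 − 2Q = 0.654486, giving −¼ ln(0.654486) = 0.105976.
d = 0.271162 + 0.105976 = 0.377138.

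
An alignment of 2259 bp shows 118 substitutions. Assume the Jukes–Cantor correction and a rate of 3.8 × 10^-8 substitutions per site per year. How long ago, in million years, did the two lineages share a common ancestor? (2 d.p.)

0.71

p = 118/2259 ≈ 0.052236.
d = −(3/4) ln(1 − 4p/3) = −0.75 ln(1 − 0.069648) = −0.75 ln(0.930352)
  = −0.75 × (-0.072192) = 0.054144 substitutions/site.
Under a molecular clock d = 2μt, so t = d/(2μ) = 0.054144 / (2 × 3.8 × 10^-8) = 0.71 million years.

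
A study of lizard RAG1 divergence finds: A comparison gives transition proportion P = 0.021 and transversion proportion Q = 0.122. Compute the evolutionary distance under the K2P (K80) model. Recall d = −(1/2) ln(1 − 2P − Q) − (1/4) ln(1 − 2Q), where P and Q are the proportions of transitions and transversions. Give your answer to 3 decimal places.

Under the Kimura two-parameter model, d = −½ ln(1 − 2P − Q) − ¼ ln(1 − 2Q).
1 − 2P − Q = 0.836, giving −½ ln(0.836) = 0.089563.
1 − 2Q = 0.756, giving −¼ ln(0.756) = 0.069928.
d = 0.089563 + 0.069928 = 0.159491.

0.159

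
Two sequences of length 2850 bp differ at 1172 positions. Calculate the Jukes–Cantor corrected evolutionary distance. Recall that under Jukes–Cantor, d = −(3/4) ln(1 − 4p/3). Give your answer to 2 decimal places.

p = 1172/2850 ≈ 0.411228.
d = −(3/4) ln(1 − 4p/3) = −0.75 ln(1 − 0.548304) = −0.75 ln(0.451696)
  = −0.75 × (-0.794746) = 0.596060 substitutions/site.

0.60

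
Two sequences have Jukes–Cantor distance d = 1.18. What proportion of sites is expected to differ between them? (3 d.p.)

0.594

p = (3/4)(1 − e^(−4d/3)) = 0.75 × (1 − e^(-1.573333)) = 0.75 × (1 − 0.207353) = 0.594485.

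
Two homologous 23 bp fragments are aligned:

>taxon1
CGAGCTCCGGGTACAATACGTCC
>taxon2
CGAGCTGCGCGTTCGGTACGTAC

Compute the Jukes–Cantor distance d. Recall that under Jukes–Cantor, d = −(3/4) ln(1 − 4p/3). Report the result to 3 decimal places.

The sequences differ at 6 of 23 sites (7, 10, 13, 15, 16, 22), so p = 6/23 ≈ 0.26087.
d = −(3/4) ln(1 − 4p/3) = −0.75 ln(1 − 0.347827) = −0.75 ln(0.652173)
  = −0.75 × (-0.427445) = 0.320584 substitutions/site.

0.321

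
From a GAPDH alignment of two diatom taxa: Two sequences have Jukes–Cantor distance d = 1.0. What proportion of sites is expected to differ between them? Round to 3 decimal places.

p = (3/4)(1 − e^(−4d/3)) = 0.75 × (1 − e^(-1.333333)) = 0.75 × (1 − 0.263597) = 0.552302.

0.552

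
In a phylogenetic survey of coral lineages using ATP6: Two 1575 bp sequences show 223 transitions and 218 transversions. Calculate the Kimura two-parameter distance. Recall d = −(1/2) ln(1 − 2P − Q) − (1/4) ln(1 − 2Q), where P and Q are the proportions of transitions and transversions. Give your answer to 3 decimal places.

0.355

P = 223/1575 ≈ 0.141587 and Q = 218/1575 ≈ 0.138413.
Under the Kimura two-parameter model, d = −½ ln(1 − 2P − Q) − ¼ ln(1 − 2Q).
1 − 2P − Q = 0.578413, giving −½ ln(0.578413) = 0.273734.
1 − 2Q = 0.723174, giving −¼ ln(0.723174) = 0.081026.
d = 0.273734 + 0.081026 = 0.354760.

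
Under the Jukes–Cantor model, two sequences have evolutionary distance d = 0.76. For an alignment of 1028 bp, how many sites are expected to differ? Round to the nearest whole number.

Invert JC69: p = (3/4)(1 − e^(−4d/3)) = 0.75 × (1 − e^(-1.013333)) = 0.75 × (1 − 0.363007) = 0.477745.
Expected differing sites = pL ≈ 0.477745 × 1028 = 491.12186 ≈ 491.

491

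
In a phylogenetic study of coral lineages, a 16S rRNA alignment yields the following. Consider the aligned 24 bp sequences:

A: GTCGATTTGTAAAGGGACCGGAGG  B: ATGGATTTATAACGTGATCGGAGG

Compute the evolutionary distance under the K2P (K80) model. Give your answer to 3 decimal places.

0.307

Of 24 sites, 3 differences are transitions and 3 are transversions, so P = 3/24 = 0.125 and Q = 3/24 = 0.125.
Under the Kimura two-parameter model, d = −½ ln(1 − 2P − Q) − ¼ ln(1 − 2Q).
1 − 2P − Q = 0.625, giving −½ ln(0.625) = 0.235002.
1 − 2Q = 0.75, giving −¼ ln(0.75) = 0.071921.
d = 0.235002 + 0.071921 = 0.306923.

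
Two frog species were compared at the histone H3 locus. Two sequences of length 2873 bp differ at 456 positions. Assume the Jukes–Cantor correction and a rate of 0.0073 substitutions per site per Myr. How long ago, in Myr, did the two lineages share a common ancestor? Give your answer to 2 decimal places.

12.21

p = 456/2873 ≈ 0.158719.
d = −(3/4) ln(1 − 4p/3) = −0.75 ln(1 − 0.211625) = −0.75 ln(0.788375)
  = −0.75 × (-0.237781) = 0.178336 substitutions/site.
Under a molecular clock d = 2μt, so t = d/(2μ) = 0.178336 / (2 × 0.0073) = 12.21 Myr.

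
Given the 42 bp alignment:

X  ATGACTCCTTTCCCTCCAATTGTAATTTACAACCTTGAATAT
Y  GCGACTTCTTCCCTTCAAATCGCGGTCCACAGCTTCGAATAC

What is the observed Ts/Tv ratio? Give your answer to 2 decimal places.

Transitions are A↔G and C↔T; transversions are all other mismatches.
Transitions: 15. Transversions: 1.
R = 15/1 = 15.00.

15.00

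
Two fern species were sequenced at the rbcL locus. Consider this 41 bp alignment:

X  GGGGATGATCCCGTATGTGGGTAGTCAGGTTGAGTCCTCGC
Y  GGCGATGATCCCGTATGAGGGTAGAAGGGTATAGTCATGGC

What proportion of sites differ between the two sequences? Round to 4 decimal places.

The sequences differ at 9 of 41 positions (sites 3, 18, 25, 26, 27, 31, 32, 37, 39).
p = 9/41 = 0.219512… ≈ 0.2195 (to 4 d.p.).

0.2195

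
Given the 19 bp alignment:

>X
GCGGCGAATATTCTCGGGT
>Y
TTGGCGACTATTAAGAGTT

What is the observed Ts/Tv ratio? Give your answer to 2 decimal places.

0.33

Transitions are A↔G and C↔T; transversions are all other mismatches.
Transitions: 2. Transversions: 6.
R = 2/6 = 0.333333… ≈ 0.33 (to 2 d.p.).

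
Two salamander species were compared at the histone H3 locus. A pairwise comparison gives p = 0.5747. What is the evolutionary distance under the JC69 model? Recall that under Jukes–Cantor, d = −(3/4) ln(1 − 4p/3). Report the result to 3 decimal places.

d = −(3/4) ln(1 − 4p/3) = −0.75 ln(1 − 0.766267) = −0.75 ln(0.233733)
  = −0.75 × (-1.453576) = 1.090182 substitutions/site.

1.090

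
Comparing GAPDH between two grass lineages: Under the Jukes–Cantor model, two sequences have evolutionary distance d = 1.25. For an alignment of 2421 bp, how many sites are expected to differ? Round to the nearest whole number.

1473

Invert JC69: p = (3/4)(1 − e^(−4d/3)) = 0.75 × (1 − e^(-1.666667)) = 0.75 × (1 − 0.188876) = 0.608343.
Expected differing sites = pL ≈ 0.608343 × 2421 = 1472.798403 ≈ 1473.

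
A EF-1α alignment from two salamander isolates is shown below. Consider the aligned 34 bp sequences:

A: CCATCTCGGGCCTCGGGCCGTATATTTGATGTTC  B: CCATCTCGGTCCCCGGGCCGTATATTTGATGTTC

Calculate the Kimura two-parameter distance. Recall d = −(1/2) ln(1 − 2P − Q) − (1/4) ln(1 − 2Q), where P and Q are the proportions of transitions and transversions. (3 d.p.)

Of 34 sites, 1 differences are transitions and 1 are transversions, so P = 1/34 ≈ 0.029412 and Q = 1/34 ≈ 0.029412.
Under the Kimura two-parameter model, d = −½ ln(1 − 2P − Q) − ¼ ln(1 − 2Q).
1 − 2P − Q = 0.911764, giving −½ ln(0.911764) = 0.046187.
1 − 2Q = 0.941176, giving −¼ ln(0.941176) = 0.015156.
d = 0.046187 + 0.015156 = 0.061343.

0.061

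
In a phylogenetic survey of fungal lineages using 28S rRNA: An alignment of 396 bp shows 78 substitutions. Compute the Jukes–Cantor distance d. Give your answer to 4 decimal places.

p = 78/396 ≈ 0.19697.
d = −(3/4) ln(1 − 4p/3) = −0.75 ln(1 − 0.262627) = −0.75 ln(0.737373)
  = −0.75 × (-0.304661) = 0.228496 substitutions/site.

0.2285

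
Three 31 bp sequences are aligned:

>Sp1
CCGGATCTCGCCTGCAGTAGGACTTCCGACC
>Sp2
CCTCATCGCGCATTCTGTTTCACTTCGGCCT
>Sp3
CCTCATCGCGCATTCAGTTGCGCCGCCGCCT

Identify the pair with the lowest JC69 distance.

Sp1–Sp2: 12/31 differ, p = 0.387, d = 0.544.
Sp1–Sp3: 12/31 differ, p = 0.387, d = 0.544.
Sp2–Sp3: 6/31 differ, p = 0.194, d = 0.224.
The smallest distance is between Sp2 and Sp3.

Sp2 and Sp3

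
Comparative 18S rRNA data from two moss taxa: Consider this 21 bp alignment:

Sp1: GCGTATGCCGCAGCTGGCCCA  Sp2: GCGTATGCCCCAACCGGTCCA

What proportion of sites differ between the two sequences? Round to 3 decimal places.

The sequences differ at 4 of 21 positions (sites 10, 13, 15, 18).
p = 4/21 = 0.190476… ≈ 0.190 (to 3 d.p.).

0.190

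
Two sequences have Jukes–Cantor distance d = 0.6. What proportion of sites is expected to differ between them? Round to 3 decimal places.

p = (3/4)(1 − e^(−4d/3)) = 0.75 × (1 − e^(-0.8)) = 0.75 × (1 − 0.449329) = 0.413003.

0.413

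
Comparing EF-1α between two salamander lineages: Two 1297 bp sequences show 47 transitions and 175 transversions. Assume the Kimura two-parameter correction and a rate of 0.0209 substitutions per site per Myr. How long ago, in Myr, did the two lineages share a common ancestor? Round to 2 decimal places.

4.66

P = 47/1297 ≈ 0.036237 and Q = 175/1297 ≈ 0.134927.
Under the Kimura two-parameter model, d = −½ ln(1 − 2P − Q) − ¼ ln(1 − 2Q).
1 − 2P − Q = 0.792599, giving −½ ln(0.792599) = 0.116219.
1 − 2Q = 0.730146, giving −¼ ln(0.730146) = 0.078628.
d = 0.116219 + 0.078628 = 0.194847.
Under a molecular clock d = 2μt, so t = d/(2μ) = 0.194847 / (2 × 0.0209) = 4.66 Myr.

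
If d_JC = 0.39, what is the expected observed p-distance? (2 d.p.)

0.30

p = (3/4)(1 − e^(−4d/3)) = 0.75 × (1 − e^(-0.52)) = 0.75 × (1 − 0.594521) = 0.304109.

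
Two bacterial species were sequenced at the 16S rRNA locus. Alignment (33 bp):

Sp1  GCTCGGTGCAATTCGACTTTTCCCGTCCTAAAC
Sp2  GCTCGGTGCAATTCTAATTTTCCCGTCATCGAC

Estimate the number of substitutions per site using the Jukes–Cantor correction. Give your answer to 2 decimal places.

0.17

The sequences differ at 5 of 33 sites (15, 17, 28, 30, 31), so p = 5/33 ≈ 0.151515.
d = −(3/4) ln(1 − 4p/3) = −0.75 ln(1 − 0.20202) = −0.75 ln(0.79798)
  = −0.75 × (-0.225672) = 0.169254 substitutions/site.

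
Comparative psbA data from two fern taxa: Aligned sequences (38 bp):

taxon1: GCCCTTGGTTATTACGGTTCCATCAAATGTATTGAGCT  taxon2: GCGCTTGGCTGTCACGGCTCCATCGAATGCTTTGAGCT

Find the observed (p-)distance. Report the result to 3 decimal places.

The sequences differ at 8 of 38 positions (sites 3, 9, 11, 13, 18, 25, 30, 31).
p = 8/38 = 0.210526… ≈ 0.211 (to 3 d.p.).

0.211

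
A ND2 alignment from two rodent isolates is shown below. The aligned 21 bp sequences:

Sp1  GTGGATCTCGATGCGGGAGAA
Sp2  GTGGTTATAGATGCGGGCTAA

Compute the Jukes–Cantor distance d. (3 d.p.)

0.286

The sequences differ at 5 of 21 sites (5, 7, 9, 18, 19), so p = 5/21 ≈ 0.238095.
d = −(3/4) ln(1 − 4p/3) = −0.75 ln(1 − 0.31746) = −0.75 ln(0.68254)
  = −0.75 × (-0.381934) = 0.286451 substitutions/site.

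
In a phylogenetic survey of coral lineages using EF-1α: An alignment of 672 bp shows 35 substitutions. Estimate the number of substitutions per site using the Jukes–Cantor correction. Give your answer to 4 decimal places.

0.0540

p = 35/672 ≈ 0.052083.
d = −(3/4) ln(1 − 4p/3) = −0.75 ln(1 − 0.069444) = −0.75 ln(0.930556)
  = −0.75 × (-0.071973) = 0.053980 substitutions/site.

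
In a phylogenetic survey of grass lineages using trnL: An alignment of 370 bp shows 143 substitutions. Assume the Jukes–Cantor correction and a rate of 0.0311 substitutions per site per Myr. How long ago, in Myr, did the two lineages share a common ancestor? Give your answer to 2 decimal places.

p = 143/370 ≈ 0.386486.
d = −(3/4) ln(1 − 4p/3) = −0.75 ln(1 − 0.515315) = −0.75 ln(0.484685)
  = −0.75 × (-0.724256) = 0.543192 substitutions/site.
Under a molecular clock d = 2μt, so t = d/(2μ) = 0.543192 / (2 × 0.0311) = 8.73 Myr.

8.73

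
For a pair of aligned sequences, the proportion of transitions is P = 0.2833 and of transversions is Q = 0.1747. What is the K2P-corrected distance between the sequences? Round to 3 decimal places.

0.784

Under the Kimura two-parameter model, d = −½ ln(1 − 2P − Q) − ¼ ln(1 − 2Q).
1 − 2P − Q = 0.2587, giving −½ ln(0.2587) = 0.676043.
1 − 2Q = 0.6506, giving −¼ ln(0.6506) = 0.107465.
d = 0.676043 + 0.107465 = 0.783508.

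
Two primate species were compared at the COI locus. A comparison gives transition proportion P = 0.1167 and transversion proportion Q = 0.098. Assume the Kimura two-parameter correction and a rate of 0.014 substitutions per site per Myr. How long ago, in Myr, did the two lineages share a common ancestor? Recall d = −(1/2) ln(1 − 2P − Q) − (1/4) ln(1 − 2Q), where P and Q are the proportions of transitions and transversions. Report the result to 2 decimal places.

Under the Kimura two-parameter model, d = −½ ln(1 − 2P − Q) − ¼ ln(1 − 2Q).
1 − 2P − Q = 0.6686, giving −½ ln(0.6686) = 0.201285.
1 − 2Q = 0.804, giving −¼ ln(0.804) = 0.054539.
d = 0.201285 + 0.054539 = 0.255824.
Under a molecular clock d = 2μt, so t = d/(2μ) = 0.255824 / (2 × 0.014) = 9.14 Myr.

9.14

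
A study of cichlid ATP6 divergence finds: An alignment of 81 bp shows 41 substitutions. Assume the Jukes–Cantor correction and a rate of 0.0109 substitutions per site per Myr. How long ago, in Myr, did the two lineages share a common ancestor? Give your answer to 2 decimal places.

38.66

p = 41/81 ≈ 0.506173.
d = −(3/4) ln(1 − 4p/3) = −0.75 ln(1 − 0.674897) = −0.75 ln(0.325103)
  = −0.75 × (-1.123613) = 0.842710 substitutions/site.
Under a molecular clock d = 2μt, so t = d/(2μ) = 0.842710 / (2 × 0.0109) = 38.66 Myr.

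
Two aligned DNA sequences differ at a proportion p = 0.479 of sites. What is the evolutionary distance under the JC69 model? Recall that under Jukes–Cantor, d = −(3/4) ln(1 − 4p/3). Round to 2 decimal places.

0.76

d = −(3/4) ln(1 − 4p/3) = −0.75 ln(1 − 0.638667) = −0.75 ln(0.361333)
  = −0.75 × (-1.017955) = 0.763466 substitutions/site.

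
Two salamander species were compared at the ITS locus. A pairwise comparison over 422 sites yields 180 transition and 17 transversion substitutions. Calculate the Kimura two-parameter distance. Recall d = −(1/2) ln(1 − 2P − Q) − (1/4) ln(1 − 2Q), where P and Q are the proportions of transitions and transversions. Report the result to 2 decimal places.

P = 180/422 ≈ 0.42654 and Q = 17/422 ≈ 0.040284.
Under the Kimura two-parameter model, d = −½ ln(1 − 2P − Q) − ¼ ln(1 − 2Q).
1 − 2P − Q = 0.106636, giving −½ ln(0.106636) = 1.119167.
1 − 2Q = 0.919432, giving −¼ ln(0.919432) = 0.021000.
d = 1.119167 + 0.021000 = 1.140167.

1.14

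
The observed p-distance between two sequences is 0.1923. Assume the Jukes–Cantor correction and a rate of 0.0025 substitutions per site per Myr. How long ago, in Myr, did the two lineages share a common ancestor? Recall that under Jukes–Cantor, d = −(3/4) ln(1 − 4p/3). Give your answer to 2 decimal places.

d = −(3/4) ln(1 − 4p/3) = −0.75 ln(1 − 0.2564) = −0.75 ln(0.7436)
  = −0.75 × (-0.296252) = 0.222189 substitutions/site.
Under a molecular clock d = 2μt, so t = d/(2μ) = 0.222189 / (2 × 0.0025) = 44.44 Myr.

44.44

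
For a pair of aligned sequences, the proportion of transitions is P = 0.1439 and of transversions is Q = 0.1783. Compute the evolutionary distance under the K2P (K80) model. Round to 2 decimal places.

Under the Kimura two-parameter model, d = −½ ln(1 − 2P − Q) − ¼ ln(1 − 2Q).
1 − 2P − Q = 0.5339, giving −½ ln(0.5339) = 0.313773.
1 − 2Q = 0.6434, giving −¼ ln(0.6434) = 0.110247.
d = 0.313773 + 0.110247 = 0.424020.

0.42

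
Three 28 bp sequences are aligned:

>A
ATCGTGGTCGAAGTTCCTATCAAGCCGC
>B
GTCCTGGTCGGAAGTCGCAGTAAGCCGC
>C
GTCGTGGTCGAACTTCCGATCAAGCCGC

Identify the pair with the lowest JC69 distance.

A and C

A–B: 9/28 differ, p = 0.321, d = 0.420.
A–C: 3/28 differ, p = 0.107, d = 0.116.
B–C: 8/28 differ, p = 0.286, d = 0.360.
The smallest distance is between A and C.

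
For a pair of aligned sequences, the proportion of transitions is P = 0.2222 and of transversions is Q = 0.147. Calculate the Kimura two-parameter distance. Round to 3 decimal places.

0.535

Under the Kimura two-parameter model, d = −½ ln(1 − 2P − Q) − ¼ ln(1 − 2Q).
1 − 2P − Q = 0.4086, giving −½ ln(0.4086) = 0.447509.
1 − 2Q = 0.706, giving −¼ ln(0.706) = 0.087035.
d = 0.447509 + 0.087035 = 0.534544.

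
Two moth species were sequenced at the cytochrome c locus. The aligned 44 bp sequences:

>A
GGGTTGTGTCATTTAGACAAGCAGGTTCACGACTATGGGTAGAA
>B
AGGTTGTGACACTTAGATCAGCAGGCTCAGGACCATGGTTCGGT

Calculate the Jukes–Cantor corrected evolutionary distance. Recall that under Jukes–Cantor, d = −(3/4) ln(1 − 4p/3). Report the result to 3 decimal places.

0.339

The sequences differ at 12 of 44 sites, so p = 12/44 ≈ 0.272727.
d = −(3/4) ln(1 − 4p/3) = −0.75 ln(1 − 0.363636) = −0.75 ln(0.636364)
  = −0.75 × (-0.451985) = 0.338989 substitutions/site.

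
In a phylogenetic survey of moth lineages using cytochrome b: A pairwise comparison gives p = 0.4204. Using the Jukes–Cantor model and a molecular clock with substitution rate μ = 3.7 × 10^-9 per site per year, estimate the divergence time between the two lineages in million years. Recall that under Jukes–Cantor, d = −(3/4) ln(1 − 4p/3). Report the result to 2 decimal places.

83.33

d = −(3/4) ln(1 − 4p/3) = −0.75 ln(1 − 0.560533) = −0.75 ln(0.439467)
  = −0.75 × (-0.822193) = 0.616645 substitutions/site.
Under a molecular clock d = 2μt, so t = d/(2μ) = 0.616645 / (2 × 3.7 × 10^-9) = 83.33 million years.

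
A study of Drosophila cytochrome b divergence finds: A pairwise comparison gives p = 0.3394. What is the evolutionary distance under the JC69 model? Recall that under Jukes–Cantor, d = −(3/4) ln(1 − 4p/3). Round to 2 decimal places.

0.45

d = −(3/4) ln(1 − 4p/3) = −0.75 ln(1 − 0.452533) = −0.75 ln(0.547467)
  = −0.75 × (-0.602453) = 0.451840 substitutions/site.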